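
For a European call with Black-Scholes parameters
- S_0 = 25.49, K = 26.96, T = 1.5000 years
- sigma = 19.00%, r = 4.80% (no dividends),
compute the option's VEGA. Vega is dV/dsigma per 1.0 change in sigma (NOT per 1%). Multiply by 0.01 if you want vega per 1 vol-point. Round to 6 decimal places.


d1 = 0.1848158590; d2 = -0.0478856665
phi(d1) = 0.3921868149; exp(-qT) = 1.0000000000; exp(-rT) = 0.9305308958
Vega = S * exp(-qT) * phi(d1) * sqrt(T) = 25.4900 * 1.0000000000 * 0.3921868149 * 1.2247448714 = 12.243581

Answer: Vega = 12.243581


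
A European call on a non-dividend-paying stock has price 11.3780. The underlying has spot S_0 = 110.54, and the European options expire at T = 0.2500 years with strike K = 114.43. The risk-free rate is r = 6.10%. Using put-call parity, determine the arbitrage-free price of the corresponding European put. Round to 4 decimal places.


Answer: Put price = 13.5362

Derivation:
Put-call parity: C - P = S_0 * exp(-qT) - K * exp(-rT).
S_0 * exp(-qT) = 110.5400 * 1.00000000 = 110.54000000
K * exp(-rT) = 114.4300 * 0.98486569 = 112.69818118
P = C - S*exp(-qT) + K*exp(-rT)
P = 11.3780 - 110.54000000 + 112.69818118 = 13.5362


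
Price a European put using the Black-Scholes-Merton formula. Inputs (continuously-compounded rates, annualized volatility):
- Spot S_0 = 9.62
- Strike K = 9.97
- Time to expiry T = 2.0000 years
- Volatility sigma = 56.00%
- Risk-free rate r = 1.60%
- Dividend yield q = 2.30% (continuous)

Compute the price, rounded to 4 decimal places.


Answer: Price = 3.1404

Derivation:
d1 = (ln(S/K) + (r - q + 0.5*sigma^2) * T) / (sigma * sqrt(T)) = 0.33317821
d2 = d1 - sigma * sqrt(T) = -0.45878138
exp(-rT) = 0.96850658; exp(-qT) = 0.95504196
P = K * exp(-rT) * N(-d2) - S_0 * exp(-qT) * N(-d1)
N(-d1) = 0.36949988; N(-d2) = 0.67680442
P = 9.9700 * 0.96850658 * 0.67680442 - 9.6200 * 0.95504196 * 0.36949988 = 3.1404


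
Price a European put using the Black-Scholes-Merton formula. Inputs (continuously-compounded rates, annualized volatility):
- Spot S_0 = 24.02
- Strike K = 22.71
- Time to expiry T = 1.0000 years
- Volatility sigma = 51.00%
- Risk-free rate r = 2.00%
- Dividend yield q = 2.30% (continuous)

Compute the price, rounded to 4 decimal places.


d1 = (ln(S/K) + (r - q + 0.5*sigma^2) * T) / (sigma * sqrt(T)) = 0.35908130
d2 = d1 - sigma * sqrt(T) = -0.15091870
exp(-rT) = 0.98019867; exp(-qT) = 0.97726248
P = K * exp(-rT) * N(-d2) - S_0 * exp(-qT) * N(-d1)
N(-d1) = 0.35976714; N(-d2) = 0.55998008
P = 22.7100 * 0.98019867 * 0.55998008 - 24.0200 * 0.97726248 * 0.35976714 = 4.0202

Answer: Price = 4.0202


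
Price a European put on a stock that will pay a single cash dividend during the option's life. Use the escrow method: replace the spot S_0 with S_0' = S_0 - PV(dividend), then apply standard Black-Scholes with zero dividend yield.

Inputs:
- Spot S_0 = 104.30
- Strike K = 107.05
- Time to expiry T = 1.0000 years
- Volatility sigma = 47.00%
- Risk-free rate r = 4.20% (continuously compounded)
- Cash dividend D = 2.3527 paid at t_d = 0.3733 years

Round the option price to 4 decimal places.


Answer: Price = 19.3426

Derivation:
PV(D) = D * exp(-r * t_d) = 2.3527 * 0.98444367 = 2.31610062
S_0' = S_0 - PV(D) = 104.3000 - 2.31610062 = 101.98389938
d1 = (ln(S_0'/K) + (r + sigma^2/2)*T) / (sigma*sqrt(T)) = 0.22121050
d2 = d1 - sigma*sqrt(T) = -0.24878950
exp(-rT) = 0.95886978
N(-d1) = 0.41246427; N(-d2) = 0.59823819
P = K * exp(-rT) * N(-d2) - S_0' * N(-d1) = 107.0500 * 0.95886978 * 0.59823819 - 101.98389938 * 0.41246427 = 19.3426


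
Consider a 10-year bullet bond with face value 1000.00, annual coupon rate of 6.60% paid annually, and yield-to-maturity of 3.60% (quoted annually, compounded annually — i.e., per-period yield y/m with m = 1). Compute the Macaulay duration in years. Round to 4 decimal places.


Answer: Macaulay duration = 7.9037 years

Derivation:
Coupon per period c = face * coupon_rate / m = 66.000000
Periods per year m = 1; per-period yield y/m = 0.036000
Number of cashflows N = 10
Cashflows (t years, CF_t, discount factor 1/(1+y/m)^(m*t), PV):
  t = 1.0000: CF_t = 66.000000, DF = 0.965251, PV = 63.706564
  t = 2.0000: CF_t = 66.000000, DF = 0.931709, PV = 61.492822
  t = 3.0000: CF_t = 66.000000, DF = 0.899333, PV = 59.356006
  t = 4.0000: CF_t = 66.000000, DF = 0.868082, PV = 57.293442
  t = 5.0000: CF_t = 66.000000, DF = 0.837917, PV = 55.302550
  t = 6.0000: CF_t = 66.000000, DF = 0.808801, PV = 53.380840
  t = 7.0000: CF_t = 66.000000, DF = 0.780696, PV = 51.525907
  t = 8.0000: CF_t = 66.000000, DF = 0.753567, PV = 49.735432
  t = 9.0000: CF_t = 66.000000, DF = 0.727381, PV = 48.007173
  t = 10.0000: CF_t = 1066.000000, DF = 0.702106, PV = 748.444585
Price P = sum_t PV_t = 1248.245321
Macaulay numerator sum_t t * PV_t:
  t * PV_t at t = 1.0000: 63.706564
  t * PV_t at t = 2.0000: 122.985644
  t * PV_t at t = 3.0000: 178.068018
  t * PV_t at t = 4.0000: 229.173768
  t * PV_t at t = 5.0000: 276.512751
  t * PV_t at t = 6.0000: 320.285040
  t * PV_t at t = 7.0000: 360.681351
  t * PV_t at t = 8.0000: 397.883454
  t * PV_t at t = 9.0000: 432.064561
  t * PV_t at t = 10.0000: 7484.445850
Macaulay duration D = (sum_t t * PV_t) / P = 9865.807000 / 1248.245321 = 7.903740


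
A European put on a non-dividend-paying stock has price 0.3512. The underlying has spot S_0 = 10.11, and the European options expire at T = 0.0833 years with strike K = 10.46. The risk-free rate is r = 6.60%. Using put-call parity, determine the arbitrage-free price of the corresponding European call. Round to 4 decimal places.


Answer: Call price = 0.0585

Derivation:
Put-call parity: C - P = S_0 * exp(-qT) - K * exp(-rT).
S_0 * exp(-qT) = 10.1100 * 1.00000000 = 10.11000000
K * exp(-rT) = 10.4600 * 0.99451729 = 10.40265080
C = P + S*exp(-qT) - K*exp(-rT)
C = 0.3512 + 10.11000000 - 10.40265080 = 0.0585


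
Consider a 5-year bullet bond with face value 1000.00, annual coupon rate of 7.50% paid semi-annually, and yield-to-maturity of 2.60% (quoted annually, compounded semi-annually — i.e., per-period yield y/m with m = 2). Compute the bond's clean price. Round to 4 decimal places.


Coupon per period c = face * coupon_rate / m = 37.500000
Periods per year m = 2; per-period yield y/m = 0.013000
Number of cashflows N = 10
Cashflows (t years, CF_t, discount factor 1/(1+y/m)^(m*t), PV):
  t = 0.5000: CF_t = 37.500000, DF = 0.987167, PV = 37.018756
  t = 1.0000: CF_t = 37.500000, DF = 0.974498, PV = 36.543688
  t = 1.5000: CF_t = 37.500000, DF = 0.961992, PV = 36.074717
  t = 2.0000: CF_t = 37.500000, DF = 0.949647, PV = 35.611764
  t = 2.5000: CF_t = 37.500000, DF = 0.937460, PV = 35.154752
  t = 3.0000: CF_t = 37.500000, DF = 0.925429, PV = 34.703605
  t = 3.5000: CF_t = 37.500000, DF = 0.913553, PV = 34.258248
  t = 4.0000: CF_t = 37.500000, DF = 0.901829, PV = 33.818606
  t = 4.5000: CF_t = 37.500000, DF = 0.890256, PV = 33.384606
  t = 5.0000: CF_t = 1037.500000, DF = 0.878831, PV = 911.787537
Price P = sum_t PV_t = 1228.356281

Answer: Price = 1228.3563


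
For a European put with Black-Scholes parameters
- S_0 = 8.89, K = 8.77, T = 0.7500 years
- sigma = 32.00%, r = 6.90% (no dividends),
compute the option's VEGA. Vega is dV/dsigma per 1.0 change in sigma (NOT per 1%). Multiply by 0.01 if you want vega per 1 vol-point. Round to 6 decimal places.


Answer: Vega = 2.863607

Derivation:
d1 = 0.3743403581; d2 = 0.0972122289
phi(d1) = 0.3719470085; exp(-qT) = 1.0000000000; exp(-rT) = 0.9495662287
Vega = S * exp(-qT) * phi(d1) * sqrt(T) = 8.8900 * 1.0000000000 * 0.3719470085 * 0.8660254038 = 2.863607


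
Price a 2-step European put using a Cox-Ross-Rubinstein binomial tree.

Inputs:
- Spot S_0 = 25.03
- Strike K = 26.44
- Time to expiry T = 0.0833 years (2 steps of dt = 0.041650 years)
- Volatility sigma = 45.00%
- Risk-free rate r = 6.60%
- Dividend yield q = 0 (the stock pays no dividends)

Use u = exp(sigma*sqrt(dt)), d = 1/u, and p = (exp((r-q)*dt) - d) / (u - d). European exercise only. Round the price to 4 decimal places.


dt = T/N = 0.041650
u = exp(sigma*sqrt(dt)) = 1.096187; d = 1/u = 0.912253
p = (exp((r-q)*dt) - d) / (u - d) = 0.492022
Discount per step: exp(-r*dt) = 0.997255
Stock lattice S(k, i) with i counting down-moves:
  k=0: S(0,0) = 25.0300
  k=1: S(1,0) = 27.4376; S(1,1) = 22.8337
  k=2: S(2,0) = 30.0767; S(2,1) = 25.0300; S(2,2) = 20.8301
Terminal payoffs V(N, i) = max(K - S_T, 0):
  V(2,0) = 0.000000; V(2,1) = 1.410000; V(2,2) = 5.609878
Backward induction: V(k, i) = exp(-r*dt) * [p * V(k+1, i) + (1-p) * V(k+1, i+1)].
  V(1,0) = exp(-r*dt) * [p*0.000000 + (1-p)*1.410000] = 0.714282
  V(1,1) = exp(-r*dt) * [p*1.410000 + (1-p)*5.609878] = 3.533717
  V(0,0) = exp(-r*dt) * [p*0.714282 + (1-p)*3.533717] = 2.140599

Answer: Price = V(0,0) = 2.1406


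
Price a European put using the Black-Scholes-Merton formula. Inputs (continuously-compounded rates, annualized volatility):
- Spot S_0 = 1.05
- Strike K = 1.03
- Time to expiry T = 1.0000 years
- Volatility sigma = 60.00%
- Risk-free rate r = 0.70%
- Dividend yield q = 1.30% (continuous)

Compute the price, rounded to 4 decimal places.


d1 = (ln(S/K) + (r - q + 0.5*sigma^2) * T) / (sigma * sqrt(T)) = 0.32205227
d2 = d1 - sigma * sqrt(T) = -0.27794773
exp(-rT) = 0.99302444; exp(-qT) = 0.98708414
P = K * exp(-rT) * N(-d2) - S_0 * exp(-qT) * N(-d1)
N(-d1) = 0.37370655; N(-d2) = 0.60947376
P = 1.0300 * 0.99302444 * 0.60947376 - 1.0500 * 0.98708414 * 0.37370655 = 0.2361

Answer: Price = 0.2361


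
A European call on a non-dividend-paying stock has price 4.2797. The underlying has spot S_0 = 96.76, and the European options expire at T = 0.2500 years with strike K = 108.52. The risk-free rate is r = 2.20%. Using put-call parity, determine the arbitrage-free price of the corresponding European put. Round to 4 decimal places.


Answer: Put price = 15.4445

Derivation:
Put-call parity: C - P = S_0 * exp(-qT) - K * exp(-rT).
S_0 * exp(-qT) = 96.7600 * 1.00000000 = 96.76000000
K * exp(-rT) = 108.5200 * 0.99451510 = 107.92477836
P = C - S*exp(-qT) + K*exp(-rT)
P = 4.2797 - 96.76000000 + 107.92477836 = 15.4445


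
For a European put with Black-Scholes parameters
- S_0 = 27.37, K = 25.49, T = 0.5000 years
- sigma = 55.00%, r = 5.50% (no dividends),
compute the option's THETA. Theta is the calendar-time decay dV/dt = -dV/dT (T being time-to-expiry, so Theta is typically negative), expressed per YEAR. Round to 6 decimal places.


Answer: Theta = -3.191059

Derivation:
d1 = 0.4481419196; d2 = 0.0592331900
phi(d1) = 0.3608279153; exp(-qT) = 1.0000000000; exp(-rT) = 0.9728746826
Theta = -S*exp(-qT)*phi(d1)*sigma/(2*sqrt(T)) + r*K*exp(-rT)*N(-d2) - q*S*exp(-qT)*N(-d1)
N(-d1) = 0.3270253881; N(-d2) = 0.4763831871; sqrt(T) = 0.7071067812
Term 1 = -27.3700 * 1.0000000000 * 0.3608279153 * 0.5500 / (2 * 0.7071067812) = -3.8408081830
Term 2 = 0.0550 * 25.4900 * 0.9728746826 * 0.4763831871 = 0.6497493480
Term 3 = 0 (no dividend yield, q = 0)
Theta = -3.8408081830 + (0.6497493480) + (0.0000000000) = -3.191059


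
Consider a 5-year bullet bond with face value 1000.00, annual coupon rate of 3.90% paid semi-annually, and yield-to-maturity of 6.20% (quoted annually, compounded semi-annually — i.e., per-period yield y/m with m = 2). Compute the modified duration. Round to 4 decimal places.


Answer: Modified duration = 4.4271

Derivation:
Coupon per period c = face * coupon_rate / m = 19.500000
Periods per year m = 2; per-period yield y/m = 0.031000
Number of cashflows N = 10
Cashflows (t years, CF_t, discount factor 1/(1+y/m)^(m*t), PV):
  t = 0.5000: CF_t = 19.500000, DF = 0.969932, PV = 18.913676
  t = 1.0000: CF_t = 19.500000, DF = 0.940768, PV = 18.344982
  t = 1.5000: CF_t = 19.500000, DF = 0.912481, PV = 17.793387
  t = 2.0000: CF_t = 19.500000, DF = 0.885045, PV = 17.258377
  t = 2.5000: CF_t = 19.500000, DF = 0.858434, PV = 16.739454
  t = 3.0000: CF_t = 19.500000, DF = 0.832622, PV = 16.236134
  t = 3.5000: CF_t = 19.500000, DF = 0.807587, PV = 15.747947
  t = 4.0000: CF_t = 19.500000, DF = 0.783305, PV = 15.274440
  t = 4.5000: CF_t = 19.500000, DF = 0.759752, PV = 14.815169
  t = 5.0000: CF_t = 1019.500000, DF = 0.736908, PV = 751.277837
Price P = sum_t PV_t = 902.401403
First compute Macaulay numerator sum_t t * PV_t:
  t * PV_t at t = 0.5000: 9.456838
  t * PV_t at t = 1.0000: 18.344982
  t * PV_t at t = 1.5000: 26.690080
  t * PV_t at t = 2.0000: 34.516754
  t * PV_t at t = 2.5000: 41.848635
  t * PV_t at t = 3.0000: 48.708401
  t * PV_t at t = 3.5000: 55.117816
  t * PV_t at t = 4.0000: 61.097759
  t * PV_t at t = 4.5000: 66.668263
  t * PV_t at t = 5.0000: 3756.389186
Macaulay duration D = 4118.838713 / 902.401403 = 4.564309
Modified duration = D / (1 + y/m) = 4.564309 / (1 + 0.031000) = 4.427070


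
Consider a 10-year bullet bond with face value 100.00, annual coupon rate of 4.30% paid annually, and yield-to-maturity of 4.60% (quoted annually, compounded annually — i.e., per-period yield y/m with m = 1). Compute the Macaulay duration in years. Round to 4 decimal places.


Answer: Macaulay duration = 8.3113 years

Derivation:
Coupon per period c = face * coupon_rate / m = 4.300000
Periods per year m = 1; per-period yield y/m = 0.046000
Number of cashflows N = 10
Cashflows (t years, CF_t, discount factor 1/(1+y/m)^(m*t), PV):
  t = 1.0000: CF_t = 4.300000, DF = 0.956023, PV = 4.110899
  t = 2.0000: CF_t = 4.300000, DF = 0.913980, PV = 3.930113
  t = 3.0000: CF_t = 4.300000, DF = 0.873786, PV = 3.757279
  t = 4.0000: CF_t = 4.300000, DF = 0.835359, PV = 3.592045
  t = 5.0000: CF_t = 4.300000, DF = 0.798623, PV = 3.434077
  t = 6.0000: CF_t = 4.300000, DF = 0.763501, PV = 3.283056
  t = 7.0000: CF_t = 4.300000, DF = 0.729925, PV = 3.138677
  t = 8.0000: CF_t = 4.300000, DF = 0.697825, PV = 3.000647
  t = 9.0000: CF_t = 4.300000, DF = 0.667137, PV = 2.868688
  t = 10.0000: CF_t = 104.300000, DF = 0.637798, PV = 66.522332
Price P = sum_t PV_t = 97.637813
Macaulay numerator sum_t t * PV_t:
  t * PV_t at t = 1.0000: 4.110899
  t * PV_t at t = 2.0000: 7.860227
  t * PV_t at t = 3.0000: 11.271836
  t * PV_t at t = 4.0000: 14.368178
  t * PV_t at t = 5.0000: 17.170385
  t * PV_t at t = 6.0000: 19.698339
  t * PV_t at t = 7.0000: 21.970741
  t * PV_t at t = 8.0000: 24.005180
  t * PV_t at t = 9.0000: 25.818191
  t * PV_t at t = 10.0000: 665.223317
Macaulay duration D = (sum_t t * PV_t) / P = 811.497292 / 97.637813 = 8.311301


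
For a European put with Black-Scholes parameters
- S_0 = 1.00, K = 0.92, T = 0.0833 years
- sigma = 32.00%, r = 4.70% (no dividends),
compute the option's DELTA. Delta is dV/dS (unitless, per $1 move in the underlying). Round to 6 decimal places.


d1 = 0.9913824377; d2 = 0.8990248717
phi(d1) = 0.2440558706; exp(-qT) = 1.0000000000; exp(-rT) = 0.9960925540
N(-d1) = 0.1607494363
Delta = -exp(-qT) * N(-d1) = -1.0000000000 * 0.1607494363 = -0.160749

Answer: Delta = -0.160749


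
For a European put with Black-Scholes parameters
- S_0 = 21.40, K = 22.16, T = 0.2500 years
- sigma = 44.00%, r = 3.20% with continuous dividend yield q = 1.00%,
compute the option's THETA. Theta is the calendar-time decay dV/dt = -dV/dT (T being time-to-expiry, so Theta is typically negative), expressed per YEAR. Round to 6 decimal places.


d1 = -0.0236269993; d2 = -0.2436269993
phi(d1) = 0.3988309441; exp(-qT) = 0.9975031224; exp(-rT) = 0.9920319148
Theta = -S*exp(-qT)*phi(d1)*sigma/(2*sqrt(T)) + r*K*exp(-rT)*N(-d2) - q*S*exp(-qT)*N(-d1)
N(-d1) = 0.5094249321; N(-d2) = 0.5962401421; sqrt(T) = 0.5000000000
Term 1 = -21.4000 * 0.9975031224 * 0.3988309441 * 0.4400 / (2 * 0.5000000000) = -3.7460154151
Term 2 = 0.0320 * 22.1600 * 0.9920319148 * 0.5962401421 = 0.4194368569
Term 3 = -0.0100 * 21.4000 * 0.9975031224 * 0.5094249321 = -0.1087447335
Theta = -3.7460154151 + (0.4194368569) + (-0.1087447335) = -3.435323

Answer: Theta = -3.435323


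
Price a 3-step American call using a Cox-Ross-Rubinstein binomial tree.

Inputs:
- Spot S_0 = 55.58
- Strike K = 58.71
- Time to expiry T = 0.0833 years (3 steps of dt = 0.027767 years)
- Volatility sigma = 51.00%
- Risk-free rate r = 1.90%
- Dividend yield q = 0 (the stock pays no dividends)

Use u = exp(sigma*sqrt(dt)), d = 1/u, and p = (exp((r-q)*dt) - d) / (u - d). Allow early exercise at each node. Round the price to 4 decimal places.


dt = T/N = 0.027767
u = exp(sigma*sqrt(dt)) = 1.088699; d = 1/u = 0.918528
p = (exp((r-q)*dt) - d) / (u - d) = 0.481868
Discount per step: exp(-r*dt) = 0.999473
Stock lattice S(k, i) with i counting down-moves:
  k=0: S(0,0) = 55.5800
  k=1: S(1,0) = 60.5099; S(1,1) = 51.0518
  k=2: S(2,0) = 65.8770; S(2,1) = 55.5800; S(2,2) = 46.8925
  k=3: S(3,0) = 71.7202; S(3,1) = 60.5099; S(3,2) = 51.0518; S(3,3) = 43.0721
Terminal payoffs V(N, i) = max(S_T - K, 0):
  V(3,0) = 13.010199; V(3,1) = 1.799866; V(3,2) = 0.000000; V(3,3) = 0.000000
Backward induction: V(k, i) = exp(-r*dt) * [p * V(k+1, i) + (1-p) * V(k+1, i+1)]; then take max(V_cont, immediate exercise) for American.
  V(2,0) = exp(-r*dt) * [p*13.010199 + (1-p)*1.799866] = 7.197969; exercise = 7.167004; V(2,0) = max -> 7.197969
  V(2,1) = exp(-r*dt) * [p*1.799866 + (1-p)*0.000000] = 0.866840; exercise = 0.000000; V(2,1) = max -> 0.866840
  V(2,2) = exp(-r*dt) * [p*0.000000 + (1-p)*0.000000] = 0.000000; exercise = 0.000000; V(2,2) = max -> 0.000000
  V(1,0) = exp(-r*dt) * [p*7.197969 + (1-p)*0.866840] = 3.915543; exercise = 1.799866; V(1,0) = max -> 3.915543
  V(1,1) = exp(-r*dt) * [p*0.866840 + (1-p)*0.000000] = 0.417482; exercise = 0.000000; V(1,1) = max -> 0.417482
  V(0,0) = exp(-r*dt) * [p*3.915543 + (1-p)*0.417482] = 2.101977; exercise = 0.000000; V(0,0) = max -> 2.101977

Answer: Price = V(0,0) = 2.1020


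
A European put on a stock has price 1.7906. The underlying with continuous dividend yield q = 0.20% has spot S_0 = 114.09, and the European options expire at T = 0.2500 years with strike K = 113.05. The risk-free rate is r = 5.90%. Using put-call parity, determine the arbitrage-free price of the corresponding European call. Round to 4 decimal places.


Answer: Call price = 4.4288

Derivation:
Put-call parity: C - P = S_0 * exp(-qT) - K * exp(-rT).
S_0 * exp(-qT) = 114.0900 * 0.99950012 = 114.03296926
K * exp(-rT) = 113.0500 * 0.98535825 = 111.39474998
C = P + S*exp(-qT) - K*exp(-rT)
C = 1.7906 + 114.03296926 - 111.39474998 = 4.4288


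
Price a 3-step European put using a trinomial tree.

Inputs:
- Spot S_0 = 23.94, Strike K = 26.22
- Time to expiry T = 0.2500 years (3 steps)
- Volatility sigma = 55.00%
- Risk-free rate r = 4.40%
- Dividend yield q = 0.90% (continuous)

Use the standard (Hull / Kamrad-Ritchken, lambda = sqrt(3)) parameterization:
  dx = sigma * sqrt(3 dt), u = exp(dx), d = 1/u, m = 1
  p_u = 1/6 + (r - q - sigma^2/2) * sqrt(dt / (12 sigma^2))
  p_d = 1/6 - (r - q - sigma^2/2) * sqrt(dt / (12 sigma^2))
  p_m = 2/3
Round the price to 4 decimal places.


dt = T/N = 0.083333; dx = sigma*sqrt(3*dt) = 0.275000
u = exp(dx) = 1.316531; d = 1/u = 0.759572
p_u = 0.149053, p_m = 0.666667, p_d = 0.184280
Discount per step: exp(-r*dt) = 0.996340
Stock lattice S(k, j) with j the centered position index:
  k=0: S(0,+0) = 23.9400
  k=1: S(1,-1) = 18.1842; S(1,+0) = 23.9400; S(1,+1) = 31.5177
  k=2: S(2,-2) = 13.8122; S(2,-1) = 18.1842; S(2,+0) = 23.9400; S(2,+1) = 31.5177; S(2,+2) = 41.4941
  k=3: S(3,-3) = 10.4913; S(3,-2) = 13.8122; S(3,-1) = 18.1842; S(3,+0) = 23.9400; S(3,+1) = 31.5177; S(3,+2) = 41.4941; S(3,+3) = 54.6282
Terminal payoffs V(N, j) = max(K - S_T, 0):
  V(3,-3) = 15.728654; V(3,-2) = 12.407822; V(3,-1) = 8.035843; V(3,+0) = 2.280000; V(3,+1) = 0.000000; V(3,+2) = 0.000000; V(3,+3) = 0.000000
Backward induction: V(k, j) = exp(-r*dt) * [p_u * V(k+1, j+1) + p_m * V(k+1, j) + p_d * V(k+1, j-1)]
  V(2,-2) = exp(-r*dt) * [p_u*8.035843 + p_m*12.407822 + p_d*15.728654] = 12.322862
  V(2,-1) = exp(-r*dt) * [p_u*2.280000 + p_m*8.035843 + p_d*12.407822] = 7.954367
  V(2,+0) = exp(-r*dt) * [p_u*0.000000 + p_m*2.280000 + p_d*8.035843] = 2.989865
  V(2,+1) = exp(-r*dt) * [p_u*0.000000 + p_m*0.000000 + p_d*2.280000] = 0.418621
  V(2,+2) = exp(-r*dt) * [p_u*0.000000 + p_m*0.000000 + p_d*0.000000] = 0.000000
  V(1,-1) = exp(-r*dt) * [p_u*2.989865 + p_m*7.954367 + p_d*12.322862] = 7.990070
  V(1,+0) = exp(-r*dt) * [p_u*0.418621 + p_m*2.989865 + p_d*7.954367] = 3.508585
  V(1,+1) = exp(-r*dt) * [p_u*0.000000 + p_m*0.418621 + p_d*2.989865] = 0.827016
  V(0,+0) = exp(-r*dt) * [p_u*0.827016 + p_m*3.508585 + p_d*7.990070] = 3.920337

Answer: Price = V(0,0) = 3.9203


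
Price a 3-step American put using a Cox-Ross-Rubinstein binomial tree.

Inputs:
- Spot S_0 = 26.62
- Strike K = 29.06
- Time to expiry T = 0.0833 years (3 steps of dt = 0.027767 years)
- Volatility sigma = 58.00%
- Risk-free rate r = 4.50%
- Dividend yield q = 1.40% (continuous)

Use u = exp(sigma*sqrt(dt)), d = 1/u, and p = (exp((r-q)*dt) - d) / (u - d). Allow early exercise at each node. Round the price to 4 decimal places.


Answer: Price = V(0,0) = 3.1824

Derivation:
dt = T/N = 0.027767
u = exp(sigma*sqrt(dt)) = 1.101472; d = 1/u = 0.907876
p = (exp((r-q)*dt) - d) / (u - d) = 0.480305
Discount per step: exp(-r*dt) = 0.998751
Stock lattice S(k, i) with i counting down-moves:
  k=0: S(0,0) = 26.6200
  k=1: S(1,0) = 29.3212; S(1,1) = 24.1677
  k=2: S(2,0) = 32.2965; S(2,1) = 26.6200; S(2,2) = 21.9412
  k=3: S(3,0) = 35.5736; S(3,1) = 29.3212; S(3,2) = 24.1677; S(3,3) = 19.9199
Terminal payoffs V(N, i) = max(K - S_T, 0):
  V(3,0) = 0.000000; V(3,1) = 0.000000; V(3,2) = 4.892337; V(3,3) = 9.140068
Backward induction: V(k, i) = exp(-r*dt) * [p * V(k+1, i) + (1-p) * V(k+1, i+1)]; then take max(V_cont, immediate exercise) for American.
  V(2,0) = exp(-r*dt) * [p*0.000000 + (1-p)*0.000000] = 0.000000; exercise = 0.000000; V(2,0) = max -> 0.000000
  V(2,1) = exp(-r*dt) * [p*0.000000 + (1-p)*4.892337] = 2.539348; exercise = 2.440000; V(2,1) = max -> 2.539348
  V(2,2) = exp(-r*dt) * [p*4.892337 + (1-p)*9.140068] = 7.090996; exercise = 7.118756; V(2,2) = max -> 7.118756
  V(1,0) = exp(-r*dt) * [p*0.000000 + (1-p)*2.539348] = 1.318038; exercise = 0.000000; V(1,0) = max -> 1.318038
  V(1,1) = exp(-r*dt) * [p*2.539348 + (1-p)*7.118756] = 4.913100; exercise = 4.892337; V(1,1) = max -> 4.913100
  V(0,0) = exp(-r*dt) * [p*1.318038 + (1-p)*4.913100] = 3.182395; exercise = 2.440000; V(0,0) = max -> 3.182395


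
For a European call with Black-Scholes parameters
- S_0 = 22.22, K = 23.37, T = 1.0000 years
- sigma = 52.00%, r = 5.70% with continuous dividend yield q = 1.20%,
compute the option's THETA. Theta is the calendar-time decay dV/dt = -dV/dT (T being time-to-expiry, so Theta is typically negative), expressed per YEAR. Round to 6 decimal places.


Answer: Theta = -2.544799

Derivation:
d1 = 0.2494992993; d2 = -0.2705007007
phi(d1) = 0.3867164726; exp(-qT) = 0.9880717129; exp(-rT) = 0.9445940694
Theta = -S*exp(-qT)*phi(d1)*sigma/(2*sqrt(T)) - r*K*exp(-rT)*N(d2) + q*S*exp(-qT)*N(d1)
N(d1) = 0.5985127086; N(d2) = 0.3933875390; sqrt(T) = 1.0000000000
Term 1 = -22.2200 * 0.9880717129 * 0.3867164726 * 0.5200 / (2 * 1.0000000000) = -2.2074889612
Term 2 = -0.0570 * 23.3700 * 0.9445940694 * 0.3933875390 = -0.4949933696
Term 3 = 0.0120 * 22.2200 * 0.9880717129 * 0.5985127086 = 0.1576838240
Theta = -2.2074889612 + (-0.4949933696) + (0.1576838240) = -2.544799


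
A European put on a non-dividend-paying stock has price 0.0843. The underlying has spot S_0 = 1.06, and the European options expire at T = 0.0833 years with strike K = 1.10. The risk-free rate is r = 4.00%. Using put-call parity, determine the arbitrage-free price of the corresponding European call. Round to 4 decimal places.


Answer: Call price = 0.0480

Derivation:
Put-call parity: C - P = S_0 * exp(-qT) - K * exp(-rT).
S_0 * exp(-qT) = 1.0600 * 1.00000000 = 1.06000000
K * exp(-rT) = 1.1000 * 0.99667354 = 1.09634090
C = P + S*exp(-qT) - K*exp(-rT)
C = 0.0843 + 1.06000000 - 1.09634090 = 0.0480


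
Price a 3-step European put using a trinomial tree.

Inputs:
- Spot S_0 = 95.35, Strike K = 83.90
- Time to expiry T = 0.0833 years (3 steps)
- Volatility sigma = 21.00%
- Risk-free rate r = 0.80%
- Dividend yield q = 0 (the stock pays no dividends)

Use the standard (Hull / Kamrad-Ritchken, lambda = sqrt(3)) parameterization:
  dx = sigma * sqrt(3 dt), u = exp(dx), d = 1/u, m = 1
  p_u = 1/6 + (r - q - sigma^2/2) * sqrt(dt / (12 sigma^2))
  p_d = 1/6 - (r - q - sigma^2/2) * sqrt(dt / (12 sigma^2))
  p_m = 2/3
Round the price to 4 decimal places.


dt = T/N = 0.027767; dx = sigma*sqrt(3*dt) = 0.060610
u = exp(dx) = 1.062484; d = 1/u = 0.941191
p_u = 0.163448, p_m = 0.666667, p_d = 0.169885
Discount per step: exp(-r*dt) = 0.999778
Stock lattice S(k, j) with j the centered position index:
  k=0: S(0,+0) = 95.3500
  k=1: S(1,-1) = 89.7425; S(1,+0) = 95.3500; S(1,+1) = 101.3079
  k=2: S(2,-2) = 84.4648; S(2,-1) = 89.7425; S(2,+0) = 95.3500; S(2,+1) = 101.3079; S(2,+2) = 107.6380
  k=3: S(3,-3) = 79.4975; S(3,-2) = 84.4648; S(3,-1) = 89.7425; S(3,+0) = 95.3500; S(3,+1) = 101.3079; S(3,+2) = 107.6380; S(3,+3) = 114.3637
Terminal payoffs V(N, j) = max(K - S_T, 0):
  V(3,-3) = 4.402516; V(3,-2) = 0.000000; V(3,-1) = 0.000000; V(3,+0) = 0.000000; V(3,+1) = 0.000000; V(3,+2) = 0.000000; V(3,+3) = 0.000000
Backward induction: V(k, j) = exp(-r*dt) * [p_u * V(k+1, j+1) + p_m * V(k+1, j) + p_d * V(k+1, j-1)]
  V(2,-2) = exp(-r*dt) * [p_u*0.000000 + p_m*0.000000 + p_d*4.402516] = 0.747755
  V(2,-1) = exp(-r*dt) * [p_u*0.000000 + p_m*0.000000 + p_d*0.000000] = 0.000000
  V(2,+0) = exp(-r*dt) * [p_u*0.000000 + p_m*0.000000 + p_d*0.000000] = 0.000000
  V(2,+1) = exp(-r*dt) * [p_u*0.000000 + p_m*0.000000 + p_d*0.000000] = 0.000000
  V(2,+2) = exp(-r*dt) * [p_u*0.000000 + p_m*0.000000 + p_d*0.000000] = 0.000000
  V(1,-1) = exp(-r*dt) * [p_u*0.000000 + p_m*0.000000 + p_d*0.747755] = 0.127004
  V(1,+0) = exp(-r*dt) * [p_u*0.000000 + p_m*0.000000 + p_d*0.000000] = 0.000000
  V(1,+1) = exp(-r*dt) * [p_u*0.000000 + p_m*0.000000 + p_d*0.000000] = 0.000000
  V(0,+0) = exp(-r*dt) * [p_u*0.000000 + p_m*0.000000 + p_d*0.127004] = 0.021571

Answer: Price = V(0,0) = 0.0216


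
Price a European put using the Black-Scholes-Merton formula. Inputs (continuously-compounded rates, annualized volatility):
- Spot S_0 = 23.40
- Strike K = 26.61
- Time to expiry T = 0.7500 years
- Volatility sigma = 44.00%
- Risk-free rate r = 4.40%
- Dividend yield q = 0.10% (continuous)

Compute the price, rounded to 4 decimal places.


Answer: Price = 5.0100

Derivation:
d1 = (ln(S/K) + (r - q + 0.5*sigma^2) * T) / (sigma * sqrt(T)) = -0.06219916
d2 = d1 - sigma * sqrt(T) = -0.44325034
exp(-rT) = 0.96753856; exp(-qT) = 0.99925028
P = K * exp(-rT) * N(-d2) - S_0 * exp(-qT) * N(-d1)
N(-d1) = 0.52479788; N(-d2) = 0.67120766
P = 26.6100 * 0.96753856 * 0.67120766 - 23.4000 * 0.99925028 * 0.52479788 = 5.0100


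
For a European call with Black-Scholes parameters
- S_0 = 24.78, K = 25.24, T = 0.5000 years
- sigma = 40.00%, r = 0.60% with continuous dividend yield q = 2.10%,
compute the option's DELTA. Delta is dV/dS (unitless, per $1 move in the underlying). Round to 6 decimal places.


d1 = 0.0498752059; d2 = -0.2329675066
phi(d1) = 0.3984463972; exp(-qT) = 0.9895549326; exp(-rT) = 0.9970044955
N(d1) = 0.5198890822
Delta = exp(-qT) * N(d1) = 0.9895549326 * 0.5198890822 = 0.514459

Answer: Delta = 0.514459


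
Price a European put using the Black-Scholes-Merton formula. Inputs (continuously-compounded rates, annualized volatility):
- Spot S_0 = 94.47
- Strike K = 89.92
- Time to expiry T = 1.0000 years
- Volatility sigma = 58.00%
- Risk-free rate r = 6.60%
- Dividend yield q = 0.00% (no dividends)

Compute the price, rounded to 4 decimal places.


Answer: Price = 15.6258

Derivation:
d1 = (ln(S/K) + (r - q + 0.5*sigma^2) * T) / (sigma * sqrt(T)) = 0.48889989
d2 = d1 - sigma * sqrt(T) = -0.09110011
exp(-rT) = 0.93613086; exp(-qT) = 1.00000000
P = K * exp(-rT) * N(-d2) - S_0 * exp(-qT) * N(-d1)
N(-d1) = 0.31245629; N(-d2) = 0.53629348
P = 89.9200 * 0.93613086 * 0.53629348 - 94.4700 * 1.00000000 * 0.31245629 = 15.6258


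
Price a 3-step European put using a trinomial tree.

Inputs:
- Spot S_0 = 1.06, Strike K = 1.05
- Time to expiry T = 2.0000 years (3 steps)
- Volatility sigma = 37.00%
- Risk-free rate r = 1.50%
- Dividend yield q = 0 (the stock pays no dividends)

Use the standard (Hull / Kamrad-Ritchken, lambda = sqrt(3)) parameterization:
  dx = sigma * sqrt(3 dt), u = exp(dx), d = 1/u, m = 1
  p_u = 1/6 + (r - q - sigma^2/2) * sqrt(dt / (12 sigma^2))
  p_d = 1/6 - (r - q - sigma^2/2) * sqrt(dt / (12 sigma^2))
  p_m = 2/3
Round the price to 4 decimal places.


Answer: Price = V(0,0) = 0.1756

Derivation:
dt = T/N = 0.666667; dx = sigma*sqrt(3*dt) = 0.523259
u = exp(dx) = 1.687518; d = 1/u = 0.592586
p_u = 0.132617, p_m = 0.666667, p_d = 0.200716
Discount per step: exp(-r*dt) = 0.990050
Stock lattice S(k, j) with j the centered position index:
  k=0: S(0,+0) = 1.0600
  k=1: S(1,-1) = 0.6281; S(1,+0) = 1.0600; S(1,+1) = 1.7888
  k=2: S(2,-2) = 0.3722; S(2,-1) = 0.6281; S(2,+0) = 1.0600; S(2,+1) = 1.7888; S(2,+2) = 3.0186
  k=3: S(3,-3) = 0.2206; S(3,-2) = 0.3722; S(3,-1) = 0.6281; S(3,+0) = 1.0600; S(3,+1) = 1.7888; S(3,+2) = 3.0186; S(3,+3) = 5.0939
Terminal payoffs V(N, j) = max(K - S_T, 0):
  V(3,-3) = 0.829423; V(3,-2) = 0.677772; V(3,-1) = 0.421859; V(3,+0) = 0.000000; V(3,+1) = 0.000000; V(3,+2) = 0.000000; V(3,+3) = 0.000000
Backward induction: V(k, j) = exp(-r*dt) * [p_u * V(k+1, j+1) + p_m * V(k+1, j) + p_d * V(k+1, j-1)]
  V(2,-2) = exp(-r*dt) * [p_u*0.421859 + p_m*0.677772 + p_d*0.829423] = 0.667563
  V(2,-1) = exp(-r*dt) * [p_u*0.000000 + p_m*0.421859 + p_d*0.677772] = 0.413127
  V(2,+0) = exp(-r*dt) * [p_u*0.000000 + p_m*0.000000 + p_d*0.421859] = 0.083831
  V(2,+1) = exp(-r*dt) * [p_u*0.000000 + p_m*0.000000 + p_d*0.000000] = 0.000000
  V(2,+2) = exp(-r*dt) * [p_u*0.000000 + p_m*0.000000 + p_d*0.000000] = 0.000000
  V(1,-1) = exp(-r*dt) * [p_u*0.083831 + p_m*0.413127 + p_d*0.667563] = 0.416342
  V(1,+0) = exp(-r*dt) * [p_u*0.000000 + p_m*0.083831 + p_d*0.413127] = 0.137428
  V(1,+1) = exp(-r*dt) * [p_u*0.000000 + p_m*0.000000 + p_d*0.083831] = 0.016659
  V(0,+0) = exp(-r*dt) * [p_u*0.016659 + p_m*0.137428 + p_d*0.416342] = 0.175629


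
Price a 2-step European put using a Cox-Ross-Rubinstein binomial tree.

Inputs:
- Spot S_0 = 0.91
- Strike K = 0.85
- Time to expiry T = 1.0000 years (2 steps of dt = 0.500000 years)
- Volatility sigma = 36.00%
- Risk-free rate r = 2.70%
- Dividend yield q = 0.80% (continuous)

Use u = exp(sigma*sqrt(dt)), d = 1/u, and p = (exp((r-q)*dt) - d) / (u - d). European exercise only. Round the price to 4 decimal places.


dt = T/N = 0.500000
u = exp(sigma*sqrt(dt)) = 1.289892; d = 1/u = 0.775259
p = (exp((r-q)*dt) - d) / (u - d) = 0.455250
Discount per step: exp(-r*dt) = 0.986591
Stock lattice S(k, i) with i counting down-moves:
  k=0: S(0,0) = 0.9100
  k=1: S(1,0) = 1.1738; S(1,1) = 0.7055
  k=2: S(2,0) = 1.5141; S(2,1) = 0.9100; S(2,2) = 0.5469
Terminal payoffs V(N, i) = max(K - S_T, 0):
  V(2,0) = 0.000000; V(2,1) = 0.000000; V(2,2) = 0.303066
Backward induction: V(k, i) = exp(-r*dt) * [p * V(k+1, i) + (1-p) * V(k+1, i+1)].
  V(1,0) = exp(-r*dt) * [p*0.000000 + (1-p)*0.000000] = 0.000000
  V(1,1) = exp(-r*dt) * [p*0.000000 + (1-p)*0.303066] = 0.162882
  V(0,0) = exp(-r*dt) * [p*0.000000 + (1-p)*0.162882] = 0.087540

Answer: Price = V(0,0) = 0.0875


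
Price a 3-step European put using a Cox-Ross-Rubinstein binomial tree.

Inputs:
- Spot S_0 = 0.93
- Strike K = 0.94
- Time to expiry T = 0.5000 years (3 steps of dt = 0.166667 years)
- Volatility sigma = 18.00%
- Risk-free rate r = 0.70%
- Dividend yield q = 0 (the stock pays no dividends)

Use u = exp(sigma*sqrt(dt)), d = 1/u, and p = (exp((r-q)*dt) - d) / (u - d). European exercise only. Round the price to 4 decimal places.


dt = T/N = 0.166667
u = exp(sigma*sqrt(dt)) = 1.076252; d = 1/u = 0.929150
p = (exp((r-q)*dt) - d) / (u - d) = 0.489573
Discount per step: exp(-r*dt) = 0.998834
Stock lattice S(k, i) with i counting down-moves:
  k=0: S(0,0) = 0.9300
  k=1: S(1,0) = 1.0009; S(1,1) = 0.8641
  k=2: S(2,0) = 1.0772; S(2,1) = 0.9300; S(2,2) = 0.8029
  k=3: S(3,0) = 1.1594; S(3,1) = 1.0009; S(3,2) = 0.8641; S(3,3) = 0.7460
Terminal payoffs V(N, i) = max(K - S_T, 0):
  V(3,0) = 0.000000; V(3,1) = 0.000000; V(3,2) = 0.075890; V(3,3) = 0.193996
Backward induction: V(k, i) = exp(-r*dt) * [p * V(k+1, i) + (1-p) * V(k+1, i+1)].
  V(2,0) = exp(-r*dt) * [p*0.000000 + (1-p)*0.000000] = 0.000000
  V(2,1) = exp(-r*dt) * [p*0.000000 + (1-p)*0.075890] = 0.038691
  V(2,2) = exp(-r*dt) * [p*0.075890 + (1-p)*0.193996] = 0.136016
  V(1,0) = exp(-r*dt) * [p*0.000000 + (1-p)*0.038691] = 0.019726
  V(1,1) = exp(-r*dt) * [p*0.038691 + (1-p)*0.136016] = 0.088265
  V(0,0) = exp(-r*dt) * [p*0.019726 + (1-p)*0.088265] = 0.054647

Answer: Price = V(0,0) = 0.0546


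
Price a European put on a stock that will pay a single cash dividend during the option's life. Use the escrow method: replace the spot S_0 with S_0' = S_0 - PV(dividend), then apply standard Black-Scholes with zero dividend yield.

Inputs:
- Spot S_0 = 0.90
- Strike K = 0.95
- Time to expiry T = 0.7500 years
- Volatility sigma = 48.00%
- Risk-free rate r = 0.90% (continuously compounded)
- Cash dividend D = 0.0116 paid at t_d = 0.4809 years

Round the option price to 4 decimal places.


Answer: Price = 0.1800

Derivation:
PV(D) = D * exp(-r * t_d) = 0.0116 * 0.99568125 = 0.01154990
S_0' = S_0 - PV(D) = 0.9000 - 0.01154990 = 0.88845010
d1 = (ln(S_0'/K) + (r + sigma^2/2)*T) / (sigma*sqrt(T)) = 0.06294681
d2 = d1 - sigma*sqrt(T) = -0.35274539
exp(-rT) = 0.99327273
N(-d1) = 0.47490443; N(-d2) = 0.63786033
P = K * exp(-rT) * N(-d2) - S_0' * N(-d1) = 0.9500 * 0.99327273 * 0.63786033 - 0.88845010 * 0.47490443 = 0.1800


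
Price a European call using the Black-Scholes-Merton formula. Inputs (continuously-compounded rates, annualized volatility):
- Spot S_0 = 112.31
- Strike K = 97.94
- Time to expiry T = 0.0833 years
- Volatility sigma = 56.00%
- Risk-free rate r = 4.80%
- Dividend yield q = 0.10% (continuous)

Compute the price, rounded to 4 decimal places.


Answer: Price = 16.5381

Derivation:
d1 = (ln(S/K) + (r - q + 0.5*sigma^2) * T) / (sigma * sqrt(T)) = 0.95210329
d2 = d1 - sigma * sqrt(T) = 0.79047755
exp(-rT) = 0.99600958; exp(-qT) = 0.99991670
C = S_0 * exp(-qT) * N(d1) - K * exp(-rT) * N(d2)
N(d1) = 0.82947770; N(d2) = 0.78537553
C = 112.3100 * 0.99991670 * 0.82947770 - 97.9400 * 0.99600958 * 0.78537553 = 16.5381


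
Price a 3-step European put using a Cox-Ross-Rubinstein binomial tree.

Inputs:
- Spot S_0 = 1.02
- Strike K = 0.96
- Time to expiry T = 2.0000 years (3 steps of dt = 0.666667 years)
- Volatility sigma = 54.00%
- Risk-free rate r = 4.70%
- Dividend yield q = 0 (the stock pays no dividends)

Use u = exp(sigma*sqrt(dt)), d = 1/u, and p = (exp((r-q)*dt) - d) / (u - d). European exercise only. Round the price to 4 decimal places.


dt = T/N = 0.666667
u = exp(sigma*sqrt(dt)) = 1.554118; d = 1/u = 0.643452
p = (exp((r-q)*dt) - d) / (u - d) = 0.426476
Discount per step: exp(-r*dt) = 0.969152
Stock lattice S(k, i) with i counting down-moves:
  k=0: S(0,0) = 1.0200
  k=1: S(1,0) = 1.5852; S(1,1) = 0.6563
  k=2: S(2,0) = 2.4636; S(2,1) = 1.0200; S(2,2) = 0.4223
  k=3: S(3,0) = 3.8287; S(3,1) = 1.5852; S(3,2) = 0.6563; S(3,3) = 0.2717
Terminal payoffs V(N, i) = max(K - S_T, 0):
  V(3,0) = 0.000000; V(3,1) = 0.000000; V(3,2) = 0.303679; V(3,3) = 0.688263
Backward induction: V(k, i) = exp(-r*dt) * [p * V(k+1, i) + (1-p) * V(k+1, i+1)].
  V(2,0) = exp(-r*dt) * [p*0.000000 + (1-p)*0.000000] = 0.000000
  V(2,1) = exp(-r*dt) * [p*0.000000 + (1-p)*0.303679] = 0.168795
  V(2,2) = exp(-r*dt) * [p*0.303679 + (1-p)*0.688263] = 0.508076
  V(1,0) = exp(-r*dt) * [p*0.000000 + (1-p)*0.168795] = 0.093821
  V(1,1) = exp(-r*dt) * [p*0.168795 + (1-p)*0.508076] = 0.352171
  V(0,0) = exp(-r*dt) * [p*0.093821 + (1-p)*0.352171] = 0.234526

Answer: Price = V(0,0) = 0.2345


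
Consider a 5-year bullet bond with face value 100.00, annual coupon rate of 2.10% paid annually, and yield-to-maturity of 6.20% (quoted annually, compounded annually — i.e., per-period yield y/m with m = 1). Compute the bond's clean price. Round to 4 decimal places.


Answer: Price = 82.8229

Derivation:
Coupon per period c = face * coupon_rate / m = 2.100000
Periods per year m = 1; per-period yield y/m = 0.062000
Number of cashflows N = 5
Cashflows (t years, CF_t, discount factor 1/(1+y/m)^(m*t), PV):
  t = 1.0000: CF_t = 2.100000, DF = 0.941620, PV = 1.977401
  t = 2.0000: CF_t = 2.100000, DF = 0.886647, PV = 1.861960
  t = 3.0000: CF_t = 2.100000, DF = 0.834885, PV = 1.753258
  t = 4.0000: CF_t = 2.100000, DF = 0.786144, PV = 1.650902
  t = 5.0000: CF_t = 102.100000, DF = 0.740248, PV = 75.579351
Price P = sum_t PV_t = 82.822871


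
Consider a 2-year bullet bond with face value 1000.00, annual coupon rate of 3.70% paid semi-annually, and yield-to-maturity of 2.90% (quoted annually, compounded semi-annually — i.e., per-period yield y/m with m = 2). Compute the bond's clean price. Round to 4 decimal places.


Answer: Price = 1015.4364

Derivation:
Coupon per period c = face * coupon_rate / m = 18.500000
Periods per year m = 2; per-period yield y/m = 0.014500
Number of cashflows N = 4
Cashflows (t years, CF_t, discount factor 1/(1+y/m)^(m*t), PV):
  t = 0.5000: CF_t = 18.500000, DF = 0.985707, PV = 18.235584
  t = 1.0000: CF_t = 18.500000, DF = 0.971619, PV = 17.974947
  t = 1.5000: CF_t = 18.500000, DF = 0.957732, PV = 17.718036
  t = 2.0000: CF_t = 1018.500000, DF = 0.944043, PV = 961.507836
Price P = sum_t PV_t = 1015.436403


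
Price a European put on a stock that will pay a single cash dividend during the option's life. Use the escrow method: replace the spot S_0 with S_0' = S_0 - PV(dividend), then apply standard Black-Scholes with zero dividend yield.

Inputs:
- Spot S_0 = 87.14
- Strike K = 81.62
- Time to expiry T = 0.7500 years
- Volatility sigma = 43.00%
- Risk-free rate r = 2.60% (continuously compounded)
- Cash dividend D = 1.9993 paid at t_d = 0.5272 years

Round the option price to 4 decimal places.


PV(D) = D * exp(-r * t_d) = 1.9993 * 0.98638632 = 1.97208216
S_0' = S_0 - PV(D) = 87.1400 - 1.97208216 = 85.16791784
d1 = (ln(S_0'/K) + (r + sigma^2/2)*T) / (sigma*sqrt(T)) = 0.35282273
d2 = d1 - sigma*sqrt(T) = -0.01956820
exp(-rT) = 0.98068890
N(-d1) = 0.36211067; N(-d2) = 0.50780608
P = K * exp(-rT) * N(-d2) - S_0' * N(-d1) = 81.6200 * 0.98068890 * 0.50780608 - 85.16791784 * 0.36211067 = 9.8065

Answer: Price = 9.8065


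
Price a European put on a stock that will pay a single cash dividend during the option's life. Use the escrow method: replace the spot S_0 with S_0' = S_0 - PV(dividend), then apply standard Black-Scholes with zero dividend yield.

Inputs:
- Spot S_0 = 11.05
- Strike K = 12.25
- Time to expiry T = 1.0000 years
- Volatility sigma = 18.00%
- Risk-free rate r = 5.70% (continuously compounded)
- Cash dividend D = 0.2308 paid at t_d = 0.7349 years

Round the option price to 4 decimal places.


PV(D) = D * exp(-r * t_d) = 0.2308 * 0.95897593 = 0.22133165
S_0' = S_0 - PV(D) = 11.0500 - 0.22133165 = 10.82866835
d1 = (ln(S_0'/K) + (r + sigma^2/2)*T) / (sigma*sqrt(T)) = -0.27849357
d2 = d1 - sigma*sqrt(T) = -0.45849357
exp(-rT) = 0.94459407
N(-d1) = 0.60968325; N(-d2) = 0.67670106
P = K * exp(-rT) * N(-d2) - S_0' * N(-d1) = 12.2500 * 0.94459407 * 0.67670106 - 10.82866835 * 0.60968325 = 1.2282

Answer: Price = 1.2282


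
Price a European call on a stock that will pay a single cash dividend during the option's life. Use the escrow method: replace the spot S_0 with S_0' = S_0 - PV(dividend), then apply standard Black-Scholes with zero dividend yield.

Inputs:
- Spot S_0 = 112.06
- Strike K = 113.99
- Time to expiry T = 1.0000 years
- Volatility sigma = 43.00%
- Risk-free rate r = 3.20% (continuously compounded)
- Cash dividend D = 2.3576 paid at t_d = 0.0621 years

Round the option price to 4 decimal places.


Answer: Price = 18.3902

Derivation:
PV(D) = D * exp(-r * t_d) = 2.3576 * 0.99801477 = 2.35291963
S_0' = S_0 - PV(D) = 112.0600 - 2.35291963 = 109.70708037
d1 = (ln(S_0'/K) + (r + sigma^2/2)*T) / (sigma*sqrt(T)) = 0.20035624
d2 = d1 - sigma*sqrt(T) = -0.22964376
exp(-rT) = 0.96850658
N(d1) = 0.57939901; N(d2) = 0.40918430
C = S_0' * N(d1) - K * exp(-rT) * N(d2) = 109.70708037 * 0.57939901 - 113.9900 * 0.96850658 * 0.40918430 = 18.3902


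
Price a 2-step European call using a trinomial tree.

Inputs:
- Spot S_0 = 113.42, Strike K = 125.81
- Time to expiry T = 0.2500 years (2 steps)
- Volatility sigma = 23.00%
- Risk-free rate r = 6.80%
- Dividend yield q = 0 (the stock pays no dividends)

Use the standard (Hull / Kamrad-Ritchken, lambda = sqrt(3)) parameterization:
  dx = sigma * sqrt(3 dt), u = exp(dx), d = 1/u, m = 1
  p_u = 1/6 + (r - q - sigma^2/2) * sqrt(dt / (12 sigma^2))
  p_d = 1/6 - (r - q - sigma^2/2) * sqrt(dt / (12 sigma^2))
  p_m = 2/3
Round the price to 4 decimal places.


dt = T/N = 0.125000; dx = sigma*sqrt(3*dt) = 0.140846
u = exp(dx) = 1.151247; d = 1/u = 0.868623
p_u = 0.185104, p_m = 0.666667, p_d = 0.148229
Discount per step: exp(-r*dt) = 0.991536
Stock lattice S(k, j) with j the centered position index:
  k=0: S(0,+0) = 113.4200
  k=1: S(1,-1) = 98.5193; S(1,+0) = 113.4200; S(1,+1) = 130.5744
  k=2: S(2,-2) = 85.5761; S(2,-1) = 98.5193; S(2,+0) = 113.4200; S(2,+1) = 130.5744; S(2,+2) = 150.3234
Terminal payoffs V(N, j) = max(S_T - K, 0):
  V(2,-2) = 0.000000; V(2,-1) = 0.000000; V(2,+0) = 0.000000; V(2,+1) = 4.764429; V(2,+2) = 24.513413
Backward induction: V(k, j) = exp(-r*dt) * [p_u * V(k+1, j+1) + p_m * V(k+1, j) + p_d * V(k+1, j-1)]
  V(1,-1) = exp(-r*dt) * [p_u*0.000000 + p_m*0.000000 + p_d*0.000000] = 0.000000
  V(1,+0) = exp(-r*dt) * [p_u*4.764429 + p_m*0.000000 + p_d*0.000000] = 0.874452
  V(1,+1) = exp(-r*dt) * [p_u*24.513413 + p_m*4.764429 + p_d*0.000000] = 7.648537
  V(0,+0) = exp(-r*dt) * [p_u*7.648537 + p_m*0.874452 + p_d*0.000000] = 1.981829

Answer: Price = V(0,0) = 1.9818
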